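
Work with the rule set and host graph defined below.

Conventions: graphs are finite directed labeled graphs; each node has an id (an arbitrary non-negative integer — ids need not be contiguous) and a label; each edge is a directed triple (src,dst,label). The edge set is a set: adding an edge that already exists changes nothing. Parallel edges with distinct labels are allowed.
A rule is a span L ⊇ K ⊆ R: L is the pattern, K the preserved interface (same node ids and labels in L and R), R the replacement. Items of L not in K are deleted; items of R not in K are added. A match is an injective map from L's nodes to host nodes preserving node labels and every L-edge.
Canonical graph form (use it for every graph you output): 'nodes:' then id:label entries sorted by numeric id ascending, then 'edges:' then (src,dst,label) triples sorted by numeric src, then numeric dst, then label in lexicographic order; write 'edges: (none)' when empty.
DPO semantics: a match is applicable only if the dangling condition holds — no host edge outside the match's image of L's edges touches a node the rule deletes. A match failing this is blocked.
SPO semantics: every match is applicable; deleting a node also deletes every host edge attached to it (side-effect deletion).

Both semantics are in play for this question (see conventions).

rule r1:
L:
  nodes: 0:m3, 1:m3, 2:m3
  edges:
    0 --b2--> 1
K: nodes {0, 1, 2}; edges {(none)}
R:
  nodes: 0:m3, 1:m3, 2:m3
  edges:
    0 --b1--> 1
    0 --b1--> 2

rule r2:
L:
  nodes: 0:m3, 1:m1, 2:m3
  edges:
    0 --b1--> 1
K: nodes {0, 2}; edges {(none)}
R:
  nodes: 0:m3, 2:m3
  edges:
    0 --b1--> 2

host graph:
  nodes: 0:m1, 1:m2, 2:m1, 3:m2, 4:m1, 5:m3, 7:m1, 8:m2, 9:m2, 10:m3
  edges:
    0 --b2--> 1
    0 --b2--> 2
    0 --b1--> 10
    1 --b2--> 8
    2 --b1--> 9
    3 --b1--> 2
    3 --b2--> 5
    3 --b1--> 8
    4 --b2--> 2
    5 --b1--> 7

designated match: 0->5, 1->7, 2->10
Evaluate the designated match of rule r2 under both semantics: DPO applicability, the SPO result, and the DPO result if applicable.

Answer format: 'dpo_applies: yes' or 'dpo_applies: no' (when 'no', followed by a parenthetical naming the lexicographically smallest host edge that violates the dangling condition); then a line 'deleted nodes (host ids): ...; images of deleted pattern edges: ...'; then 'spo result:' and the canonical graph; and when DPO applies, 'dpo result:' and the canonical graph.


dpo_applies: yes
deleted nodes (host ids): 7; images of deleted pattern edges: (5,7,b1)
spo result:
nodes: 0:m1, 1:m2, 2:m1, 3:m2, 4:m1, 5:m3, 8:m2, 9:m2, 10:m3
edges: (0,1,b2); (0,2,b2); (0,10,b1); (1,8,b2); (2,9,b1); (3,2,b1); (3,5,b2); (3,8,b1); (4,2,b2); (5,10,b1)
dpo result:
nodes: 0:m1, 1:m2, 2:m1, 3:m2, 4:m1, 5:m3, 8:m2, 9:m2, 10:m3
edges: (0,1,b2); (0,2,b2); (0,10,b1); (1,8,b2); (2,9,b1); (3,2,b1); (3,5,b2); (3,8,b1); (4,2,b2); (5,10,b1)


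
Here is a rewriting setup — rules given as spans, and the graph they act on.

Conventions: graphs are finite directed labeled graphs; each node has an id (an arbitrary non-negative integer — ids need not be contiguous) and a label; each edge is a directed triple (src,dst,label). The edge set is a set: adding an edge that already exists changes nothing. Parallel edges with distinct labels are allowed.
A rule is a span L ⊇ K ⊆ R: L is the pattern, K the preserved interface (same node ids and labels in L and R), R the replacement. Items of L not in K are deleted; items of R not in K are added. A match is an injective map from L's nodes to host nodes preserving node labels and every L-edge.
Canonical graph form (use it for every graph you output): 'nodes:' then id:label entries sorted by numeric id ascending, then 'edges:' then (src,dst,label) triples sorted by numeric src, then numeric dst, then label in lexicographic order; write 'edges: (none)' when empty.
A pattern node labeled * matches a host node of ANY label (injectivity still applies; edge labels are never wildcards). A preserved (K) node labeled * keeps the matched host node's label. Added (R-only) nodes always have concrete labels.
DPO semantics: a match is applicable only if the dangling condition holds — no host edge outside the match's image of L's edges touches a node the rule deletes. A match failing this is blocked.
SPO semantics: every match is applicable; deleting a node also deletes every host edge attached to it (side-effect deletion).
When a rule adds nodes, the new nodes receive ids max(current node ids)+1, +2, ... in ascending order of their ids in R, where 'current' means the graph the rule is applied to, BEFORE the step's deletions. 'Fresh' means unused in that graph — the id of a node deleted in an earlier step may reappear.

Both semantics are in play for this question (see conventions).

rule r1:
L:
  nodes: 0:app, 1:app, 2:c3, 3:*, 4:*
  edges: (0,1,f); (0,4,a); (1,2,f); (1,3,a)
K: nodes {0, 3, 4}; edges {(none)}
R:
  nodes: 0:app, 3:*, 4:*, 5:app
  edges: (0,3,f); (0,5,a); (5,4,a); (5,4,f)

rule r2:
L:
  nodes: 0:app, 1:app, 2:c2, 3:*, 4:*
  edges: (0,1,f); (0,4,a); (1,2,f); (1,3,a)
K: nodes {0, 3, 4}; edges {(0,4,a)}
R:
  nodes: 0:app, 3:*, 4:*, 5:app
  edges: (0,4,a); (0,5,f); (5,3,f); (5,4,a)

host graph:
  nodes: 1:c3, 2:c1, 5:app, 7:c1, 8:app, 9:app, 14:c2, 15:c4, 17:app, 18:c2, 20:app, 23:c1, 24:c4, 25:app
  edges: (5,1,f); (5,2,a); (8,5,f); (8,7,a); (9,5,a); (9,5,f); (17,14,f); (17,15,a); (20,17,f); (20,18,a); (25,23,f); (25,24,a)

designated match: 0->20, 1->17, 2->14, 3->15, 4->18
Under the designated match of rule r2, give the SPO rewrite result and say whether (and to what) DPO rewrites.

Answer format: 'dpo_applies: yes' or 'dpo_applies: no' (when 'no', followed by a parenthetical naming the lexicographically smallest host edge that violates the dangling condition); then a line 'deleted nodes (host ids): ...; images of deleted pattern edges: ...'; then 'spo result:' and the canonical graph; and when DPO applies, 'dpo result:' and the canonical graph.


dpo_applies: yes
deleted nodes (host ids): 14, 17; images of deleted pattern edges: (17,14,f); (17,15,a); (20,17,f)
spo result:
nodes: 1:c3, 2:c1, 5:app, 7:c1, 8:app, 9:app, 15:c4, 18:c2, 20:app, 23:c1, 24:c4, 25:app, 26:app
edges: (5,1,f); (5,2,a); (8,5,f); (8,7,a); (9,5,a); (9,5,f); (20,18,a); (20,26,f); (25,23,f); (25,24,a); (26,15,f); (26,18,a)
dpo result:
nodes: 1:c3, 2:c1, 5:app, 7:c1, 8:app, 9:app, 15:c4, 18:c2, 20:app, 23:c1, 24:c4, 25:app, 26:app
edges: (5,1,f); (5,2,a); (8,5,f); (8,7,a); (9,5,a); (9,5,f); (20,18,a); (20,26,f); (25,23,f); (25,24,a); (26,15,f); (26,18,a)


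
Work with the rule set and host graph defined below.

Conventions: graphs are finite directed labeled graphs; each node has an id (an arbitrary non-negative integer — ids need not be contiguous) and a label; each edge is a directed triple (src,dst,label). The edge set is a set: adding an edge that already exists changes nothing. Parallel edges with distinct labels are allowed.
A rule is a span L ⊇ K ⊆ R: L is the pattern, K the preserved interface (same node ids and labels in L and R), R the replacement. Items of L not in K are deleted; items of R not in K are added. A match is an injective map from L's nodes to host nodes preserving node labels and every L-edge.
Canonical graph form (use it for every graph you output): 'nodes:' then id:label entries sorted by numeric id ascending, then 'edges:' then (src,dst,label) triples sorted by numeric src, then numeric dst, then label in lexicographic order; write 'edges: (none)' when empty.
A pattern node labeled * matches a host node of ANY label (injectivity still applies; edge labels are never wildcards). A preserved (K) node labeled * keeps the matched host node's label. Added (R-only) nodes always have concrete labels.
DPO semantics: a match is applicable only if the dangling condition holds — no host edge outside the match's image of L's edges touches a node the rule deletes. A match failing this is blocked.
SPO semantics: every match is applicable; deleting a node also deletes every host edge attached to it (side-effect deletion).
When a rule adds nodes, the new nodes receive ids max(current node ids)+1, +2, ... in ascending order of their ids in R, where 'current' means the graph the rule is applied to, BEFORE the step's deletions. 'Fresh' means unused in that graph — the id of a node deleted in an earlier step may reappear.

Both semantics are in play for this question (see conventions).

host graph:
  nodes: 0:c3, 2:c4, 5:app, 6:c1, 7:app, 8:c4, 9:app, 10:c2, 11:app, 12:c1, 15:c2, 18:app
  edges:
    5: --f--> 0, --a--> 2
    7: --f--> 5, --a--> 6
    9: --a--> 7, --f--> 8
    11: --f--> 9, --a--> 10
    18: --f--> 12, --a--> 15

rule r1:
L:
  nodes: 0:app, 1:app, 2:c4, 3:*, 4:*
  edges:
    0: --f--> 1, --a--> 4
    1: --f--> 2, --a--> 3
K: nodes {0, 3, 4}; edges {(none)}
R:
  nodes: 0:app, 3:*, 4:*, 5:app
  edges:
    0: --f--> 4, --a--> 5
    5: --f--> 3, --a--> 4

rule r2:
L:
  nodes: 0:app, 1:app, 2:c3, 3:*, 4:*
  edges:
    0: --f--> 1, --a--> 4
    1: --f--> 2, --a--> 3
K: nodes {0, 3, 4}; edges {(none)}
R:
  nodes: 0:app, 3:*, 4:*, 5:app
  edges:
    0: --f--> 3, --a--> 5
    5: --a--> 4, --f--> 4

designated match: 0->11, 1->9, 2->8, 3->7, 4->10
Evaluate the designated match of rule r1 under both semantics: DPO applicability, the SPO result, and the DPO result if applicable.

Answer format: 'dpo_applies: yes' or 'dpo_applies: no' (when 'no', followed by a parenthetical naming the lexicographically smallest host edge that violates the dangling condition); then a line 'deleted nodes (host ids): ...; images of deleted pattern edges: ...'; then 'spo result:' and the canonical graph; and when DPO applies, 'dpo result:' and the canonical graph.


dpo_applies: yes
deleted nodes (host ids): 8, 9; images of deleted pattern edges: (9,7,a); (9,8,f); (11,9,f); (11,10,a)
spo result:
nodes: 0:c3, 2:c4, 5:app, 6:c1, 7:app, 10:c2, 11:app, 12:c1, 15:c2, 18:app, 19:app
edges: (5,0,f); (5,2,a); (7,5,f); (7,6,a); (11,10,f); (11,19,a); (18,12,f); (18,15,a); (19,7,f); (19,10,a)
dpo result:
nodes: 0:c3, 2:c4, 5:app, 6:c1, 7:app, 10:c2, 11:app, 12:c1, 15:c2, 18:app, 19:app
edges: (5,0,f); (5,2,a); (7,5,f); (7,6,a); (11,10,f); (11,19,a); (18,12,f); (18,15,a); (19,7,f); (19,10,a)


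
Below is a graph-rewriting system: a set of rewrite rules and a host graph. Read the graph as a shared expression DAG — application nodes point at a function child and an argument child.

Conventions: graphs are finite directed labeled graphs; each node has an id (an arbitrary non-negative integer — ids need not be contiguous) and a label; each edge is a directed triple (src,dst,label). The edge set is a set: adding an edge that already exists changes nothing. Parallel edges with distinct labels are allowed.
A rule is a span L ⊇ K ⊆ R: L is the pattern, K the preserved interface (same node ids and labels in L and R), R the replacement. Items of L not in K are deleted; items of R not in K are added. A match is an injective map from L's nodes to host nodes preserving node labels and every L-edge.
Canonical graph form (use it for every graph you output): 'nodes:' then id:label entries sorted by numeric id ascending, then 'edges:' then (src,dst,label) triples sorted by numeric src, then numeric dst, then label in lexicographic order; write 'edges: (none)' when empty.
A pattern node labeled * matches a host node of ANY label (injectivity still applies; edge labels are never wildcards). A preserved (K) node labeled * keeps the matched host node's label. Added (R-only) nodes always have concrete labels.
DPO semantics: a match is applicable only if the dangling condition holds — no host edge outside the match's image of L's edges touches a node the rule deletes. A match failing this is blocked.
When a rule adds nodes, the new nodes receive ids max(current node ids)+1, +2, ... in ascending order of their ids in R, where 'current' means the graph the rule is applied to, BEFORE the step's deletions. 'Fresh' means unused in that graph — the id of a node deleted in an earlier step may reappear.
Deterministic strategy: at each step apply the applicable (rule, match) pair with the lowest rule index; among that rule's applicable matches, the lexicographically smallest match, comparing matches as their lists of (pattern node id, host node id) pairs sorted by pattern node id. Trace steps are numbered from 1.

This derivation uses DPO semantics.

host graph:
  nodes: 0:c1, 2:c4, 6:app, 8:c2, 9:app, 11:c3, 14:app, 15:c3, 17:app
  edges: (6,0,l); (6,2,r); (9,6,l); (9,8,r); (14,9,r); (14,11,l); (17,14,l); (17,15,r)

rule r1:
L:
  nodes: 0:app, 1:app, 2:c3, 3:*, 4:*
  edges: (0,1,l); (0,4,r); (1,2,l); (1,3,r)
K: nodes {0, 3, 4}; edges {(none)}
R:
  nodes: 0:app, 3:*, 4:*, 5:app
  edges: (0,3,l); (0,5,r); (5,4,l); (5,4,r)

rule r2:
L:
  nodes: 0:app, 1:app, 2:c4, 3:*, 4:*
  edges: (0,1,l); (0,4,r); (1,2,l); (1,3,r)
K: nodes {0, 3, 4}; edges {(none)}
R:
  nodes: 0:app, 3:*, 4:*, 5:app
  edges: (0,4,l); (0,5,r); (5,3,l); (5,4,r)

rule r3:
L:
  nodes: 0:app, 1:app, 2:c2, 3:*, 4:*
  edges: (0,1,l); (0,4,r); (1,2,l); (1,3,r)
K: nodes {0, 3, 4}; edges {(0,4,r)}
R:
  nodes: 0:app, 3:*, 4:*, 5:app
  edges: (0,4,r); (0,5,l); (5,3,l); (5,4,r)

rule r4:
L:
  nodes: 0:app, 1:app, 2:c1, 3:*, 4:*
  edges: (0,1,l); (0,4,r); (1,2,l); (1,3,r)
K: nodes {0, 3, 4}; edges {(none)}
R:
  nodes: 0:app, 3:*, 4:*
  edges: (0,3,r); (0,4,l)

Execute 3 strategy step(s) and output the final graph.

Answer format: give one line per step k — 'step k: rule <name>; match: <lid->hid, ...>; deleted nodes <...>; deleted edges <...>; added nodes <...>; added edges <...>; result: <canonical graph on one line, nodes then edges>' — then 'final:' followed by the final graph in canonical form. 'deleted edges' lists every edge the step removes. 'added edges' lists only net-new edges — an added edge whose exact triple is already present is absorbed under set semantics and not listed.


step 1: rule r1; match: 0->17, 1->14, 2->11, 3->9, 4->15; deleted nodes 11, 14; deleted edges (14,9,r); (14,11,l); (17,14,l); (17,15,r); added nodes 18; added edges (17,9,l); (17,18,r); (18,15,l); (18,15,r); result: nodes: 0:c1, 2:c4, 6:app, 8:c2, 9:app, 15:c3, 17:app, 18:app edges: (6,0,l); (6,2,r); (9,6,l); (9,8,r); (17,9,l); (17,18,r); (18,15,l); (18,15,r)
step 2: rule r4; match: 0->9, 1->6, 2->0, 3->2, 4->8; deleted nodes 0, 6; deleted edges (6,0,l); (6,2,r); (9,6,l); (9,8,r); added nodes (none); added edges (9,2,r); (9,8,l); result: nodes: 2:c4, 8:c2, 9:app, 15:c3, 17:app, 18:app edges: (9,2,r); (9,8,l); (17,9,l); (17,18,r); (18,15,l); (18,15,r)
step 3: rule r3; match: 0->17, 1->9, 2->8, 3->2, 4->18; deleted nodes 8, 9; deleted edges (9,2,r); (9,8,l); (17,9,l); added nodes 19; added edges (17,19,l); (19,2,l); (19,18,r); result: nodes: 2:c4, 15:c3, 17:app, 18:app, 19:app edges: (17,18,r); (17,19,l); (18,15,l); (18,15,r); (19,2,l); (19,18,r)
final:
nodes: 2:c4, 15:c3, 17:app, 18:app, 19:app
edges: (17,18,r); (17,19,l); (18,15,l); (18,15,r); (19,2,l); (19,18,r)


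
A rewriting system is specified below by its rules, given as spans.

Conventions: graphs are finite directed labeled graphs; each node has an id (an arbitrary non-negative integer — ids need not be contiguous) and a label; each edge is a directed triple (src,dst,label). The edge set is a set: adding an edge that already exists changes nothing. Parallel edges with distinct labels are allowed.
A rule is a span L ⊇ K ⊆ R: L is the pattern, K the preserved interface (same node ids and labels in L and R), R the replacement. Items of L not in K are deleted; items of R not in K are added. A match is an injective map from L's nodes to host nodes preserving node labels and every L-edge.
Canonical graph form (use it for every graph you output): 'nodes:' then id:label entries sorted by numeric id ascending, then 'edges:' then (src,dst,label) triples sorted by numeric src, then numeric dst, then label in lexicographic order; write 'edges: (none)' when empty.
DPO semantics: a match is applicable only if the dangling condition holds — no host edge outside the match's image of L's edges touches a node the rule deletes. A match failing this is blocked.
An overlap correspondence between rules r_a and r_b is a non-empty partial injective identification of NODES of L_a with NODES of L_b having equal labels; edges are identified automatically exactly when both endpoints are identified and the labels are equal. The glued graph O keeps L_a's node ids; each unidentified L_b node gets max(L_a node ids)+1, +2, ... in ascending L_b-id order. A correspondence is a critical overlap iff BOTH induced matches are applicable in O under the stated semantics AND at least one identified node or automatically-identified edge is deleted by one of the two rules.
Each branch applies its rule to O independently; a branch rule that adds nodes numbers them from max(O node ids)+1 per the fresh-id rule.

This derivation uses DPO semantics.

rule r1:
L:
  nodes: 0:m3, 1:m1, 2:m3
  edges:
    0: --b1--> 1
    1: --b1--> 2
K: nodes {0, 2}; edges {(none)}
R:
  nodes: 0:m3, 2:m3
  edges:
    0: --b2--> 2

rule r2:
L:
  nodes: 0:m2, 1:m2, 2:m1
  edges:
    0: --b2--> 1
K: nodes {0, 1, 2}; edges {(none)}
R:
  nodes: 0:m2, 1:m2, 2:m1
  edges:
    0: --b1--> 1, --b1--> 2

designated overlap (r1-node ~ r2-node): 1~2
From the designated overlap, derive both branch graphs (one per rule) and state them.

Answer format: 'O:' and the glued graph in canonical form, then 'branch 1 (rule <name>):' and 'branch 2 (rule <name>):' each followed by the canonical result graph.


O:
nodes: 0:m3, 1:m1, 2:m3, 3:m2, 4:m2
edges: (0,1,b1); (1,2,b1); (3,4,b2)
branch 1 (rule r1):
nodes: 0:m3, 2:m3, 3:m2, 4:m2
edges: (0,2,b2); (3,4,b2)
branch 2 (rule r2):
nodes: 0:m3, 1:m1, 2:m3, 3:m2, 4:m2
edges: (0,1,b1); (1,2,b1); (3,1,b1); (3,4,b1)


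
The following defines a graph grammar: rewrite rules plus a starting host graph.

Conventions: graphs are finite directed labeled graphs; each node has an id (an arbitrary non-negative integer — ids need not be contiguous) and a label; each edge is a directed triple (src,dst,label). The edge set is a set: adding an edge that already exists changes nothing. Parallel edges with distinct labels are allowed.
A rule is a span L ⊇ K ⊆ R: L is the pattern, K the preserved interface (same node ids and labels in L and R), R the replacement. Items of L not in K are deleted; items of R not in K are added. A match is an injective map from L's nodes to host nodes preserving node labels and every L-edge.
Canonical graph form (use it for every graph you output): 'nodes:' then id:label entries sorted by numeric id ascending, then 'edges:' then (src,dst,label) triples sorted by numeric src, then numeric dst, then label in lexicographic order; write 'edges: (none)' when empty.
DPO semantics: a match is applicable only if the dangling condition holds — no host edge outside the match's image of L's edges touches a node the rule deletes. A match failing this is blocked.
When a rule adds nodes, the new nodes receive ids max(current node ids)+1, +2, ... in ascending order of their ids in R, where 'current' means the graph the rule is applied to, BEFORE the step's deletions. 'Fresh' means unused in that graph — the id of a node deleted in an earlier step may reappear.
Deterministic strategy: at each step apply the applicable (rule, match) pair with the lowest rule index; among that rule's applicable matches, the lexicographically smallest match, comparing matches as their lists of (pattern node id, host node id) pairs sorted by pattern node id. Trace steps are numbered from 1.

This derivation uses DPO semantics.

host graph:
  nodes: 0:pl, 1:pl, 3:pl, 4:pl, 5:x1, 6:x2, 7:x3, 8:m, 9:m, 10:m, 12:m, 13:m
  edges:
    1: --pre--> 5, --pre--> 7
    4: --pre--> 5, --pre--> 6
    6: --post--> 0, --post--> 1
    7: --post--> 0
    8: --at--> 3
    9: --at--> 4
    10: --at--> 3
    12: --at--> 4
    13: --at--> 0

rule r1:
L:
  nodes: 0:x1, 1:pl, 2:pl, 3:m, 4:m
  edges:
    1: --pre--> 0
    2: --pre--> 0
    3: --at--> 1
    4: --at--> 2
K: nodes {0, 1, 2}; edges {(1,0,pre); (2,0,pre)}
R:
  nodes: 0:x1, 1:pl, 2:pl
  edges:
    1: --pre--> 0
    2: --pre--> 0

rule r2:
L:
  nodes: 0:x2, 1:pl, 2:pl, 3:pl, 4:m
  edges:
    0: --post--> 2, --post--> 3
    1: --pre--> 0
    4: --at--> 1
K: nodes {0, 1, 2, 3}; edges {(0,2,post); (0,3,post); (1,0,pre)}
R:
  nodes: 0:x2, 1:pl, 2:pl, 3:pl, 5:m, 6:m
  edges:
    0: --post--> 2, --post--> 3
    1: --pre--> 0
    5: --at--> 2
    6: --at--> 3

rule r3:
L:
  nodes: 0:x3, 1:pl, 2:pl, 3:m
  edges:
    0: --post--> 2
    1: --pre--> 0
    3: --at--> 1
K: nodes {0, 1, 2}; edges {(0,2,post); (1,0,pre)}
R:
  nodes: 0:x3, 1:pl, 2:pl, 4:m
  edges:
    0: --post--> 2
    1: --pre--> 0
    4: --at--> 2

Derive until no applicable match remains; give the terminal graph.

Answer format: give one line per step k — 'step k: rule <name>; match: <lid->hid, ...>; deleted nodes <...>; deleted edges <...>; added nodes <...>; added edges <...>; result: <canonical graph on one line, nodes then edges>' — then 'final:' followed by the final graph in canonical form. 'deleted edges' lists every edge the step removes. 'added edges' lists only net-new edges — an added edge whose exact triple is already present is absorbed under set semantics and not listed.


step 1: rule r2; match: 0->6, 1->4, 2->0, 3->1, 4->9; deleted nodes 9; deleted edges (9,4,at); added nodes 14, 15; added edges (14,0,at); (15,1,at); result: nodes: 0:pl, 1:pl, 3:pl, 4:pl, 5:x1, 6:x2, 7:x3, 8:m, 10:m, 12:m, 13:m, 14:m, 15:m edges: (1,5,pre); (1,7,pre); (4,5,pre); (4,6,pre); (6,0,post); (6,1,post); (7,0,post); (8,3,at); (10,3,at); (12,4,at); (13,0,at); (14,0,at); (15,1,at)
step 2: rule r1; match: 0->5, 1->1, 2->4, 3->15, 4->12; deleted nodes 12, 15; deleted edges (12,4,at); (15,1,at); added nodes (none); added edges (none); result: nodes: 0:pl, 1:pl, 3:pl, 4:pl, 5:x1, 6:x2, 7:x3, 8:m, 10:m, 13:m, 14:m edges: (1,5,pre); (1,7,pre); (4,5,pre); (4,6,pre); (6,0,post); (6,1,post); (7,0,post); (8,3,at); (10,3,at); (13,0,at); (14,0,at)
final:
nodes: 0:pl, 1:pl, 3:pl, 4:pl, 5:x1, 6:x2, 7:x3, 8:m, 10:m, 13:m, 14:m
edges: (1,5,pre); (1,7,pre); (4,5,pre); (4,6,pre); (6,0,post); (6,1,post); (7,0,post); (8,3,at); (10,3,at); (13,0,at); (14,0,at)


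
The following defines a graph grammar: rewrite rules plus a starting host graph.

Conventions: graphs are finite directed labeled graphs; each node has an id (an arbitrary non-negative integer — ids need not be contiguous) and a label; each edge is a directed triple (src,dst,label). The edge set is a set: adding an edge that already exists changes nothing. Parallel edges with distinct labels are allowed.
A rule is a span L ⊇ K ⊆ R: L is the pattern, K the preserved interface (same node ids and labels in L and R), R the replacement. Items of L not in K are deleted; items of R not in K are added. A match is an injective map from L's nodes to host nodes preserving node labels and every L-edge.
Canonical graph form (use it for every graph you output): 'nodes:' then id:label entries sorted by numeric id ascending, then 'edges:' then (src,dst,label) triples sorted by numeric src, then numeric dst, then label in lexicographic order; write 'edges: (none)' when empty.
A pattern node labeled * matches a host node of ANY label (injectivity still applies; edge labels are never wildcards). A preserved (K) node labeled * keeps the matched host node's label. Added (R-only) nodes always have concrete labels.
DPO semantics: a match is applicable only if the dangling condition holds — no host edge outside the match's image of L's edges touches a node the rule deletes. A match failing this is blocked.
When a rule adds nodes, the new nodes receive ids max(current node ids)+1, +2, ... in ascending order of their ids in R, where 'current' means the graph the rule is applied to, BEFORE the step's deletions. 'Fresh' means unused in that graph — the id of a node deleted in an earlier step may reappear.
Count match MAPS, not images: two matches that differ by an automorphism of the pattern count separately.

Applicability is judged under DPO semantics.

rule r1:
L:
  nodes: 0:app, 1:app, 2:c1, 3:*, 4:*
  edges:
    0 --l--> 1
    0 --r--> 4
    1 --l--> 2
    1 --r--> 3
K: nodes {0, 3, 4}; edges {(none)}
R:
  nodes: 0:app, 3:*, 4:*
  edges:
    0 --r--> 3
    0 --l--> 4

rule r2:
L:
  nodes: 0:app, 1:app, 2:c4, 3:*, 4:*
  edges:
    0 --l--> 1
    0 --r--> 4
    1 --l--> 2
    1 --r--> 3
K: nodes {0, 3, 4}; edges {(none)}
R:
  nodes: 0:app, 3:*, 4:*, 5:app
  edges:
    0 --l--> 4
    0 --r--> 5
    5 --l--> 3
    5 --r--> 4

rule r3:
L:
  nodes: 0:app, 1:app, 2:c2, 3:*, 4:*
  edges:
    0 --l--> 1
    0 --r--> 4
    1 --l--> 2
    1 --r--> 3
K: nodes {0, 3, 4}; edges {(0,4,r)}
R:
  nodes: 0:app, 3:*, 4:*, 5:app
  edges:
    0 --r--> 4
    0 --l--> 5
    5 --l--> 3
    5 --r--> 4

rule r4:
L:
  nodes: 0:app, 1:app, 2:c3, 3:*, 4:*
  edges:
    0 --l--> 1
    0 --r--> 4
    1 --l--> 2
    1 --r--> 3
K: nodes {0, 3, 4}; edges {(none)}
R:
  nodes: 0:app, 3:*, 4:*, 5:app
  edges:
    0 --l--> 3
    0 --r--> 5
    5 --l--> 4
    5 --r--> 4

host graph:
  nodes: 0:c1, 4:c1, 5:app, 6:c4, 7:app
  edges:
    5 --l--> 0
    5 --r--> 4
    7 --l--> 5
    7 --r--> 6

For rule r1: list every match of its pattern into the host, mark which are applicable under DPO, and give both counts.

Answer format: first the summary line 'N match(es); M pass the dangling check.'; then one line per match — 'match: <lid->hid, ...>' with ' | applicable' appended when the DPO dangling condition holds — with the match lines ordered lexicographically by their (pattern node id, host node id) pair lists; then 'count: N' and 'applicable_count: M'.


1 match(es); 1 pass the dangling check.
match: 0->7, 1->5, 2->0, 3->4, 4->6 | applicable
count: 1
applicable_count: 1


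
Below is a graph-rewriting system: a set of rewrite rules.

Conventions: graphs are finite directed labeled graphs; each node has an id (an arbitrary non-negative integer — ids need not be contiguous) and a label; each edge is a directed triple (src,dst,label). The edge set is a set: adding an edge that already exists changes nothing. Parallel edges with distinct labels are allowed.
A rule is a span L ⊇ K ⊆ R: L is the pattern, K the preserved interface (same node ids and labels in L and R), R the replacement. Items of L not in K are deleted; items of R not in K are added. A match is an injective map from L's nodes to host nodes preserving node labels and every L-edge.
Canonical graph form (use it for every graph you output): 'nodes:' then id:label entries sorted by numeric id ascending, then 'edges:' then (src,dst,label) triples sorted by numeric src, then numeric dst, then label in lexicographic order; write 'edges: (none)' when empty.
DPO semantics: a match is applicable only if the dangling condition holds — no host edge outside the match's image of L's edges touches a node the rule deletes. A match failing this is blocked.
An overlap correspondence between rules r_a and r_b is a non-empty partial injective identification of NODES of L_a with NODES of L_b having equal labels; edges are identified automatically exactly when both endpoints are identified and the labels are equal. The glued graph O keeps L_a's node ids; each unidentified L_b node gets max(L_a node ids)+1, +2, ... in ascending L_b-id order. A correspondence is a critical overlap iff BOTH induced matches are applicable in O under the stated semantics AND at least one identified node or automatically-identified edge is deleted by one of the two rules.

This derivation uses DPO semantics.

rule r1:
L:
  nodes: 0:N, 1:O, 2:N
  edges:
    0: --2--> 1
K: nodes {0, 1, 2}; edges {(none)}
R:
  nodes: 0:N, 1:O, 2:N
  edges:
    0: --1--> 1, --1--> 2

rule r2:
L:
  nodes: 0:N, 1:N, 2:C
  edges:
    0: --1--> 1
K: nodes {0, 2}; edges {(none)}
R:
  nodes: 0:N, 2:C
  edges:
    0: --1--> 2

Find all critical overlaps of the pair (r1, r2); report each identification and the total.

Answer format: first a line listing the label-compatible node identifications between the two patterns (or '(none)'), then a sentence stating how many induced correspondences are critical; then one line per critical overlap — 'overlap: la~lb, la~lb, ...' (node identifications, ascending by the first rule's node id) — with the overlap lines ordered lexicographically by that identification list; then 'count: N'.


label-compatible node identifications between L(r1) and L(r2): 0~0, 0~1, 2~0, 2~1
2 of the induced correspondences are critical overlaps of r1 and r2.
overlap: 0~0, 2~1
overlap: 2~1
count: 2


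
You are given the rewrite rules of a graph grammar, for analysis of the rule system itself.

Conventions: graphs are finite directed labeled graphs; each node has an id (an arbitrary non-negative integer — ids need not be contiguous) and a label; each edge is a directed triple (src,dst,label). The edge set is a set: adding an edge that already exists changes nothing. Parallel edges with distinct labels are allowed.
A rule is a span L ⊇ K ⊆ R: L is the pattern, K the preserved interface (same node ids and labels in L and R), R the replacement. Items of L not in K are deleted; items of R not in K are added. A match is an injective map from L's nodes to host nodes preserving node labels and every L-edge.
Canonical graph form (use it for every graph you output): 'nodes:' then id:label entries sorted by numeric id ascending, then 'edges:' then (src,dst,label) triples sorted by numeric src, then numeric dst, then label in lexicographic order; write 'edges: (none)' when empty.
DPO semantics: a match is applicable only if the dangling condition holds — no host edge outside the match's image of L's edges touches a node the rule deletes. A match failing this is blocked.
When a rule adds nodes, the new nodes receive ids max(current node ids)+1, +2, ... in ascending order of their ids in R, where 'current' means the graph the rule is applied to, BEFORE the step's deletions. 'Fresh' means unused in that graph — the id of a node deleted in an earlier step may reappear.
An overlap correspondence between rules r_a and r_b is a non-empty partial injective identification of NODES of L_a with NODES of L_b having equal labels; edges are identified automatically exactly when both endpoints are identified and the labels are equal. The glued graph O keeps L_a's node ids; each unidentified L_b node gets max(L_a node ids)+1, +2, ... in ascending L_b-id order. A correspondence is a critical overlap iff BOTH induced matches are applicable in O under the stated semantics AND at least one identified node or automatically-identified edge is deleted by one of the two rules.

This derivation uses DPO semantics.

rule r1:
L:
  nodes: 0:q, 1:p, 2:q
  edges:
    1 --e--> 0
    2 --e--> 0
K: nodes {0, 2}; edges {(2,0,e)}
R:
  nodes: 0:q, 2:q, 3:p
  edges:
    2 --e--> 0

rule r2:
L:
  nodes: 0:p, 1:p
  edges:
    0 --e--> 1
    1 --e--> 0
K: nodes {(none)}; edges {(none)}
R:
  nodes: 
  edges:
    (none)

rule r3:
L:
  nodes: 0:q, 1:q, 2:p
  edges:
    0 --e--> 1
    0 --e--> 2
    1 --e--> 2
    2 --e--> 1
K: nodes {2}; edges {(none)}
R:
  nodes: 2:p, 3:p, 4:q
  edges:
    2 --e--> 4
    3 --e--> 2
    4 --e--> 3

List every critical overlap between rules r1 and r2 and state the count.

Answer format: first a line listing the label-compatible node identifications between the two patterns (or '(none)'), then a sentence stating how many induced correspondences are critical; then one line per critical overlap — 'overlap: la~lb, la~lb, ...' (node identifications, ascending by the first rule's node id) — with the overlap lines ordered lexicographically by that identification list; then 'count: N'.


label-compatible node identifications between L(r1) and L(r2): 1~0, 1~1
0 of the induced correspondences are critical overlaps of r1 and r2.
count: 0


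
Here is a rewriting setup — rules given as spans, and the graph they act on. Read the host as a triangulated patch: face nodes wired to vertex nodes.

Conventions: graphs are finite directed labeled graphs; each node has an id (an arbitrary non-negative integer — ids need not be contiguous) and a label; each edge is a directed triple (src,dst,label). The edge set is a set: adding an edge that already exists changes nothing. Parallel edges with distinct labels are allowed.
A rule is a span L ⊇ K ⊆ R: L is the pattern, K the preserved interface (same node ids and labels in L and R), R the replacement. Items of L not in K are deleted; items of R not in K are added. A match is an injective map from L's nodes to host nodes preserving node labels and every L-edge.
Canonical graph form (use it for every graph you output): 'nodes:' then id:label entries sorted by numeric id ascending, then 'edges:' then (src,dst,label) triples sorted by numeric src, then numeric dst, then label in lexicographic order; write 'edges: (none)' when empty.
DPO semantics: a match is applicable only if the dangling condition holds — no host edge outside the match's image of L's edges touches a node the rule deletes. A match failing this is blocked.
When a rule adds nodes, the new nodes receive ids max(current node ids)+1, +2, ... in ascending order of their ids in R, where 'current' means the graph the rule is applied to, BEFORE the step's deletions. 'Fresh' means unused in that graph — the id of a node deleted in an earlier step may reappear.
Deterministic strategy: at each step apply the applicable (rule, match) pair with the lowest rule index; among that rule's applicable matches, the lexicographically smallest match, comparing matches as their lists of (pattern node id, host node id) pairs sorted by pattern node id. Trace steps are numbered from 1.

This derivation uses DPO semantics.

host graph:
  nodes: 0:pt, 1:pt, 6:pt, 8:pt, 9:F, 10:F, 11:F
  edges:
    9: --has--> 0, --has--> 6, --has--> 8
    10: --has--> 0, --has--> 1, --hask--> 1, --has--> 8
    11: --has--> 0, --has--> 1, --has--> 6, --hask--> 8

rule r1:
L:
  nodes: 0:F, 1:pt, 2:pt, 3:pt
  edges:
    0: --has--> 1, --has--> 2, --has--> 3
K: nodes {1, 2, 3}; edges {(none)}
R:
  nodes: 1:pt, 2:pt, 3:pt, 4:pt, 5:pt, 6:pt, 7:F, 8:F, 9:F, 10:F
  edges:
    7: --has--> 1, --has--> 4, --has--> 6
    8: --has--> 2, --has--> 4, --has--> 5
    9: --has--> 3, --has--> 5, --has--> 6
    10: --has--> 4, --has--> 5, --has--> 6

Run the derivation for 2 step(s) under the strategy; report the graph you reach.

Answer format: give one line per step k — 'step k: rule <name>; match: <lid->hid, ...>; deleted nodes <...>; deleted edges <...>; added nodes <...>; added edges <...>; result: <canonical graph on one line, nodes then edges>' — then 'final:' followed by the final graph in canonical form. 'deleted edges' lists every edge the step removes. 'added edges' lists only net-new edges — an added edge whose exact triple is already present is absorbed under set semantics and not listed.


step 1: rule r1; match: 0->9, 1->0, 2->6, 3->8; deleted nodes 9; deleted edges (9,0,has); (9,6,has); (9,8,has); added nodes 12, 13, 14, 15, 16, 17, 18; added edges (15,0,has); (15,12,has); (15,14,has); (16,6,has); (16,12,has); (16,13,has); (17,8,has); (17,13,has); (17,14,has); (18,12,has); (18,13,has); (18,14,has); result: nodes: 0:pt, 1:pt, 6:pt, 8:pt, 10:F, 11:F, 12:pt, 13:pt, 14:pt, 15:F, 16:F, 17:F, 18:F edges: (10,0,has); (10,1,has); (10,1,hask); (10,8,has); (11,0,has); (11,1,has); (11,6,has); (11,8,hask); (15,0,has); (15,12,has); (15,14,has); (16,6,has); (16,12,has); (16,13,has); (17,8,has); (17,13,has); (17,14,has); (18,12,has); (18,13,has); (18,14,has)
step 2: rule r1; match: 0->15, 1->0, 2->12, 3->14; deleted nodes 15; deleted edges (15,0,has); (15,12,has); (15,14,has); added nodes 19, 20, 21, 22, 23, 24, 25; added edges (22,0,has); (22,19,has); (22,21,has); (23,12,has); (23,19,has); (23,20,has); (24,14,has); (24,20,has); (24,21,has); (25,19,has); (25,20,has); (25,21,has); result: nodes: 0:pt, 1:pt, 6:pt, 8:pt, 10:F, 11:F, 12:pt, 13:pt, 14:pt, 16:F, 17:F, 18:F, 19:pt, 20:pt, 21:pt, 22:F, 23:F, 24:F, 25:F edges: (10,0,has); (10,1,has); (10,1,hask); (10,8,has); (11,0,has); (11,1,has); (11,6,has); (11,8,hask); (16,6,has); (16,12,has); (16,13,has); (17,8,has); (17,13,has); (17,14,has); (18,12,has); (18,13,has); (18,14,has); (22,0,has); (22,19,has); (22,21,has); (23,12,has); (23,19,has); (23,20,has); (24,14,has); (24,20,has); (24,21,has); (25,19,has); (25,20,has); (25,21,has)
final:
nodes: 0:pt, 1:pt, 6:pt, 8:pt, 10:F, 11:F, 12:pt, 13:pt, 14:pt, 16:F, 17:F, 18:F, 19:pt, 20:pt, 21:pt, 22:F, 23:F, 24:F, 25:F
edges: (10,0,has); (10,1,has); (10,1,hask); (10,8,has); (11,0,has); (11,1,has); (11,6,has); (11,8,hask); (16,6,has); (16,12,has); (16,13,has); (17,8,has); (17,13,has); (17,14,has); (18,12,has); (18,13,has); (18,14,has); (22,0,has); (22,19,has); (22,21,has); (23,12,has); (23,19,has); (23,20,has); (24,14,has); (24,20,has); (24,21,has); (25,19,has); (25,20,has); (25,21,has)


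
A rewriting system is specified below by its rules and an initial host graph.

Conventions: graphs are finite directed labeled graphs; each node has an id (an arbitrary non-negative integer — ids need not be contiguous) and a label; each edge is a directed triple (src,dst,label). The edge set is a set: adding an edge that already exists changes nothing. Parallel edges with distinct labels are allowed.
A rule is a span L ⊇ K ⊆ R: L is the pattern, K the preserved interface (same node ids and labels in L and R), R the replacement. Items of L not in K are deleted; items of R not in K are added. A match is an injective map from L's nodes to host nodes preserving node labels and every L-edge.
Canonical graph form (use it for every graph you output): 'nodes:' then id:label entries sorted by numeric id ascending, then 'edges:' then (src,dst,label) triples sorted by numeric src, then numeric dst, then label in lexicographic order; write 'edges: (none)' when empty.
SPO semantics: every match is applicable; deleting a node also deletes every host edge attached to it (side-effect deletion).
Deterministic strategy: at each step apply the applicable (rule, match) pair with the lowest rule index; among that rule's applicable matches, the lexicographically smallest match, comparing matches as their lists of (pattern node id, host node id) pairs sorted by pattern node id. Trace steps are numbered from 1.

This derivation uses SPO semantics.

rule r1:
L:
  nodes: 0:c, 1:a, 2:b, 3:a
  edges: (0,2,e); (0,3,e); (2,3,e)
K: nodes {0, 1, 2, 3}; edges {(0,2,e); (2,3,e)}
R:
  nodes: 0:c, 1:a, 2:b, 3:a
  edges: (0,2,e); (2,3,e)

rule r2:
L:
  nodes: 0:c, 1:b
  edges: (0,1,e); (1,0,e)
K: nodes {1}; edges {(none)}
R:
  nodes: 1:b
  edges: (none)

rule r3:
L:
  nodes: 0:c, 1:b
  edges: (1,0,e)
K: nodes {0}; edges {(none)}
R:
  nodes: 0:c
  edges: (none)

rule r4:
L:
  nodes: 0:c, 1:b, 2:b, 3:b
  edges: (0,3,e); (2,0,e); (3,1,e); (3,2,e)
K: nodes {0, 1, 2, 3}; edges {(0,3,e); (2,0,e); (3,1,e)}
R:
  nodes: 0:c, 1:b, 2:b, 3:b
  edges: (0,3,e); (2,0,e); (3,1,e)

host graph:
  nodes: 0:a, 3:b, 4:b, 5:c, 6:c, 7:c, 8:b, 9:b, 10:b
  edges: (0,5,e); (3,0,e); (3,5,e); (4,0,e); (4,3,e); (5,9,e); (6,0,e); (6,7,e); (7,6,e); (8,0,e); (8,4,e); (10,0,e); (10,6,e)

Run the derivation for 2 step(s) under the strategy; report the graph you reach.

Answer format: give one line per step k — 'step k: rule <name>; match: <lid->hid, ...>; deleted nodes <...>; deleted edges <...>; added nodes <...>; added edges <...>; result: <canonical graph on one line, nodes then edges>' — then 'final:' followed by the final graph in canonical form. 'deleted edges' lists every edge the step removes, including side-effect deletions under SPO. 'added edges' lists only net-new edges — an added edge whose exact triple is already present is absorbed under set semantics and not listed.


step 1: rule r3; match: 0->5, 1->3; deleted nodes 3; deleted edges (3,0,e); (3,5,e); (4,3,e); added nodes (none); added edges (none); result: nodes: 0:a, 4:b, 5:c, 6:c, 7:c, 8:b, 9:b, 10:b edges: (0,5,e); (4,0,e); (5,9,e); (6,0,e); (6,7,e); (7,6,e); (8,0,e); (8,4,e); (10,0,e); (10,6,e)
step 2: rule r3; match: 0->6, 1->10; deleted nodes 10; deleted edges (10,0,e); (10,6,e); added nodes (none); added edges (none); result: nodes: 0:a, 4:b, 5:c, 6:c, 7:c, 8:b, 9:b edges: (0,5,e); (4,0,e); (5,9,e); (6,0,e); (6,7,e); (7,6,e); (8,0,e); (8,4,e)
final:
nodes: 0:a, 4:b, 5:c, 6:c, 7:c, 8:b, 9:b
edges: (0,5,e); (4,0,e); (5,9,e); (6,0,e); (6,7,e); (7,6,e); (8,0,e); (8,4,e)


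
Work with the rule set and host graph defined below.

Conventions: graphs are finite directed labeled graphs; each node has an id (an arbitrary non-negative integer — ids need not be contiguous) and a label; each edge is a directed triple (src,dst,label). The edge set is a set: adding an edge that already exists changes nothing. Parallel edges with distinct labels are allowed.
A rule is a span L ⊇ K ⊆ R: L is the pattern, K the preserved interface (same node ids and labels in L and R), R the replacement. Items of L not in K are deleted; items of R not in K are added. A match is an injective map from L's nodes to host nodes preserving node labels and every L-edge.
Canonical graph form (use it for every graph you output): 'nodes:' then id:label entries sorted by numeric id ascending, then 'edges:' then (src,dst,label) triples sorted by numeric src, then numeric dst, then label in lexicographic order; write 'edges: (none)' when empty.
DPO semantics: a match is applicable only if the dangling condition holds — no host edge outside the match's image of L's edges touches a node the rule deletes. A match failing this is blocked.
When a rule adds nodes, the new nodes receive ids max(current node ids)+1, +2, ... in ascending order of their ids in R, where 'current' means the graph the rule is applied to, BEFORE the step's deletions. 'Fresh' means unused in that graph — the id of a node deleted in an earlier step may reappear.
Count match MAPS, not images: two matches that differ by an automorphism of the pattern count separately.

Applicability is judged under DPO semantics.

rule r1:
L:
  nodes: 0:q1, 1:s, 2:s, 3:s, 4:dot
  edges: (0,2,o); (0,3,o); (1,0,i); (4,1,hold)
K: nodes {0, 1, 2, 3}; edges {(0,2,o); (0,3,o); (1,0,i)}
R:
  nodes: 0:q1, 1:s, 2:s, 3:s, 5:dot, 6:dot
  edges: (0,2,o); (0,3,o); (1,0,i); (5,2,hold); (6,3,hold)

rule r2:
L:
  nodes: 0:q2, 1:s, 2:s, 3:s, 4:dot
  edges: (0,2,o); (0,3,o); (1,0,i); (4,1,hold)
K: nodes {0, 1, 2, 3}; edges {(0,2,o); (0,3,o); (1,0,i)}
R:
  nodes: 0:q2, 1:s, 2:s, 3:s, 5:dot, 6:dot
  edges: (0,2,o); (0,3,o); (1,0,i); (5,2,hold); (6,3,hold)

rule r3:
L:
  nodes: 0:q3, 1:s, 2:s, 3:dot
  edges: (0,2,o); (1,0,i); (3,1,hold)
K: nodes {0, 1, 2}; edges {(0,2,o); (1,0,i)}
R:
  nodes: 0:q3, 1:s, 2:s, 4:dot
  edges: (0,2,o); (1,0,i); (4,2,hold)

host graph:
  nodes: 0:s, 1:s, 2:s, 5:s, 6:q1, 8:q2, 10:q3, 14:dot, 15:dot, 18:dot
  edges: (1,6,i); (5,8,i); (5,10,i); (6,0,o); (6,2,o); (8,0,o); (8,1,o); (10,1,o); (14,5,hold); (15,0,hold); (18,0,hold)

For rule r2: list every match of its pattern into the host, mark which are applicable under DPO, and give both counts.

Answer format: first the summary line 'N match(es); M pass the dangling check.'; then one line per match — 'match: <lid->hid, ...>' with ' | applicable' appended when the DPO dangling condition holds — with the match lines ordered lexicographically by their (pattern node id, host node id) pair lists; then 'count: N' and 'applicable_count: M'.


2 match(es); 2 pass the dangling check.
match: 0->8, 1->5, 2->0, 3->1, 4->14 | applicable
match: 0->8, 1->5, 2->1, 3->0, 4->14 | applicable
count: 2
applicable_count: 2
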